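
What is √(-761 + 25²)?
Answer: 2*I*√34 ≈ 11.662*I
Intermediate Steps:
√(-761 + 25²) = √(-761 + 625) = √(-136) = 2*I*√34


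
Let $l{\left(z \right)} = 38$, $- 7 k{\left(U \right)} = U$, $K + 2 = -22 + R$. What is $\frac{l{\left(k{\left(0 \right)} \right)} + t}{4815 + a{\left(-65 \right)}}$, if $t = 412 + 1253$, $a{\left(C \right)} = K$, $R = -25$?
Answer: $\frac{1703}{4766} \approx 0.35732$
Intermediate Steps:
$K = -49$ ($K = -2 - 47 = -49$)
$k{\left(U \right)} = - \frac{U}{7}$
$a{\left(C \right)} = -49$
$t = 1665$
$\frac{l{\left(k{\left(0 \right)} \right)} + t}{4815 + a{\left(-65 \right)}} = \frac{38 + 1665}{4815 - 49} = \frac{1703}{4766}$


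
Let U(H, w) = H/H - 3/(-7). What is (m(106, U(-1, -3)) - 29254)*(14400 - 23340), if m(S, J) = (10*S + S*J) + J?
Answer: 1754814720/7 ≈ 2.5069e+8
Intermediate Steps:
U(H, w) = 10/7 (U(H, w) = 1 - 3*(-⅐) = 1 + 3/7 = 10/7)
m(S, J) = J + 10*S + J*S (m(S, J) = (10*S + J*S) + J = J + 10*S + J*S)
(m(106, U(-1, -3)) - 29254)*(14400 - 23340) = ((10/7 + 10*106 + (10/7)*106) - 29254)*(14400 - 23340) = ((10/7 + 1060 + 1060/7) - 29254)*(-8940) = (8490/7 - 29254)*(-8940) = -196288/7*(-8940) = 1754814720/7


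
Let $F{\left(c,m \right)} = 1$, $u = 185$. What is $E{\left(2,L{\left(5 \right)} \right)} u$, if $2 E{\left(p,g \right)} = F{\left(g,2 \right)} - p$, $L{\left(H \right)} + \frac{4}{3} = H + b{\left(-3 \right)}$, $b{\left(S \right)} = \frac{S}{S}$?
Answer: $- \frac{185}{2} \approx -92.5$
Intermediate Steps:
$b{\left(S \right)} = 1$
$L{\left(H \right)} = - \frac{1}{3} + H$ ($L{\left(H \right)} = - \frac{4}{3} + \left(H + 1\right) = - \frac{4}{3} + \left(1 + H\right) = - \frac{1}{3} + H$)
$E{\left(p,g \right)} = \frac{1}{2} - \frac{p}{2}$ ($E{\left(p,g \right)} = \frac{1 - p}{2} = \frac{1}{2} - \frac{p}{2}$)
$E{\left(2,L{\left(5 \right)} \right)} u = \left(\frac{1}{2} - 1\right) 185 = \left(- \frac{1}{2}\right) 185 = - \frac{185}{2}$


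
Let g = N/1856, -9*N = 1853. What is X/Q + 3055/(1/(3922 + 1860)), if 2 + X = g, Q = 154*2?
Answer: 90878363861059/5144832 ≈ 1.7664e+7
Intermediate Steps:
N = -1853/9 (N = -⅑*1853 = -1853/9 ≈ -205.89)
g = -1853/16704 (g = -1853/9/1856 = -1853/9*1/1856 = -1853/16704 ≈ -0.11093)
Q = 308
X = -35261/16704 (X = -2 - 1853/16704 = -35261/16704 ≈ -2.1109)
X/Q + 3055/(1/(3922 + 1860)) = -35261/16704/308 + 3055/(1/(3922 + 1860)) = -35261/16704*1/308 + 3055/(1/5782) = -35261/5144832 + 3055/(1/5782) = -35261/5144832 + 3055*5782 = -35261/5144832 + 17664010 = 90878363861059/5144832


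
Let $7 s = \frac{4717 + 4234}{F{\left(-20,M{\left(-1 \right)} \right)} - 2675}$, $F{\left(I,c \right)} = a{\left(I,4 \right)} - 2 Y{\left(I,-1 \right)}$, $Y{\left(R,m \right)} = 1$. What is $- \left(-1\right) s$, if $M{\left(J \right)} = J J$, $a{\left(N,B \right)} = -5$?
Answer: $- \frac{8951}{18774} \approx -0.47678$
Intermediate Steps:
$M{\left(J \right)} = J^{2}$
$F{\left(I,c \right)} = -7$ ($F{\left(I,c \right)} = -5 - 2 = -7$)
$s = - \frac{8951}{18774}$ ($s = \frac{\left(4717 + 4234\right) \frac{1}{-7 - 2675}}{7} = \frac{8951 \frac{1}{-2682}}{7} = \frac{8951 \left(- \frac{1}{2682}\right)}{7} = \frac{1}{7} \left(- \frac{8951}{2682}\right) = - \frac{8951}{18774} \approx -0.47678$)
$- \left(-1\right) s = - \frac{\left(-1\right) \left(-8951\right)}{18774} = \left(-1\right) \frac{8951}{18774} = - \frac{8951}{18774}$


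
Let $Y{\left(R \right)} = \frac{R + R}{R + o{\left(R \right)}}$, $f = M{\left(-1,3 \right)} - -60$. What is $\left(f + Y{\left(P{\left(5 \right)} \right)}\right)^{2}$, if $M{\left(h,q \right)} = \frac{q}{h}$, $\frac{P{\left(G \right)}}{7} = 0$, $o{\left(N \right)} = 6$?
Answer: $3249$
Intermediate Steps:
$P{\left(G \right)} = 0$ ($P{\left(G \right)} = 7 \cdot 0 = 0$)
$f = 57$ ($f = \frac{3}{-1} - -60 = 3 \left(-1\right) + 60 = -3 + 60 = 57$)
$Y{\left(R \right)} = \frac{2 R}{6 + R}$ ($Y{\left(R \right)} = \frac{R + R}{R + 6} = \frac{2 R}{6 + R}$)
$\left(f + Y{\left(P{\left(5 \right)} \right)}\right)^{2} = \left(57 + 2 \cdot 0 \frac{1}{6 + 0}\right)^{2} = \left(57 + 2 \cdot 0 \cdot \frac{1}{6}\right)^{2} = \left(57 + 0\right)^{2} = 57^{2} = 3249$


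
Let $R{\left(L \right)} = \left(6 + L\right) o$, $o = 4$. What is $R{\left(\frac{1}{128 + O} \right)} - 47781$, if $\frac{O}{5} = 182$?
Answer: $- \frac{24785881}{519} \approx -47757.0$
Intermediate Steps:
$O = 910$ ($O = 5 \cdot 182 = 910$)
$R{\left(L \right)} = 24 + 4 L$ ($R{\left(L \right)} = \left(6 + L\right) 4 = 24 + 4 L$)
$R{\left(\frac{1}{128 + O} \right)} - 47781 = \left(24 + \frac{4}{128 + 910}\right) - 47781 = \left(24 + \frac{4}{1038}\right) - 47781 = \left(24 + 4 \cdot \frac{1}{1038}\right) - 47781 = \left(24 + \frac{2}{519}\right) - 47781 = \frac{12458}{519} - 47781 = - \frac{24785881}{519}$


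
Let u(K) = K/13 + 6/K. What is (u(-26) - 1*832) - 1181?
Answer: -26198/13 ≈ -2015.2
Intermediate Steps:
u(K) = 6/K + K/13 (u(K) = K*(1/13) + 6/K = K/13 + 6/K = 6/K + K/13)
(u(-26) - 1*832) - 1181 = ((6/(-26) + (1/13)*(-26)) - 1*832) - 1181 = ((6*(-1/26) - 2) - 832) - 1181 = ((-3/13 - 2) - 832) - 1181 = (-29/13 - 832) - 1181 = -10845/13 - 1181 = -26198/13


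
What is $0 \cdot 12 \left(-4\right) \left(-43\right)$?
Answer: $0$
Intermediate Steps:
$0 \cdot 12 \left(-4\right) \left(-43\right) = 0 \left(-4\right) \left(-43\right) = 0 \left(-43\right) = 0$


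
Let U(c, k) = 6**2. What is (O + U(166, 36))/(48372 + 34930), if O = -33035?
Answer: -32999/83302 ≈ -0.39614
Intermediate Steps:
U(c, k) = 36
(O + U(166, 36))/(48372 + 34930) = (-33035 + 36)/(48372 + 34930) = -32999/83302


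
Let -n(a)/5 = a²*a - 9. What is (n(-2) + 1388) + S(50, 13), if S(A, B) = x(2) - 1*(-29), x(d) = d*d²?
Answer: 1510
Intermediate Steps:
x(d) = d³
S(A, B) = 37 (S(A, B) = 2³ - 1*(-29) = 8 + 29 = 37)
n(a) = 45 - 5*a³ (n(a) = -5*(a²*a - 9) = -5*(a³ - 9) = -5*(-9 + a³) = 45 - 5*a³)
(n(-2) + 1388) + S(50, 13) = ((45 - 5*(-2)³) + 1388) + 37 = ((45 - 5*(-8)) + 1388) + 37 = ((45 + 40) + 1388) + 37 = (85 + 1388) + 37 = 1473 + 37 = 1510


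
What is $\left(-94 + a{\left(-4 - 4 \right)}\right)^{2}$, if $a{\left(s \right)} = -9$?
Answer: $10609$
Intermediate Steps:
$\left(-94 + a{\left(-4 - 4 \right)}\right)^{2} = \left(-94 - 9\right)^{2} = \left(-103\right)^{2} = 10609$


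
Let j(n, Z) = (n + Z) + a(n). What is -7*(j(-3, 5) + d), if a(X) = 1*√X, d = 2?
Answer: -28 - 7*I*√3 ≈ -28.0 - 12.124*I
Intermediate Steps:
a(X) = √X
j(n, Z) = Z + n + √n (j(n, Z) = (n + Z) + √n = (Z + n) + √n = Z + n + √n)
-7*(j(-3, 5) + d) = -7*((5 - 3 + √(-3)) + 2) = -7*((5 - 3 + I*√3) + 2) = -7*((2 + I*√3) + 2) = -7*(4 + I*√3) = -28 - 7*I*√3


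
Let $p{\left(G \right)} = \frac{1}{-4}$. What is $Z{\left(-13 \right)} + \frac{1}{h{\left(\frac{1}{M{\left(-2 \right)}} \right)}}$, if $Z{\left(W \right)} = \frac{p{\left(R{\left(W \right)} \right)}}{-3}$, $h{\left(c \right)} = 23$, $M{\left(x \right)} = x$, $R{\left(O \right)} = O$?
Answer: $\frac{35}{276} \approx 0.12681$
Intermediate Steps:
$p{\left(G \right)} = - \frac{1}{4}$
$Z{\left(W \right)} = \frac{1}{12}$ ($Z{\left(W \right)} = - \frac{1}{4 \left(-3\right)} = \left(- \frac{1}{4}\right) \left(- \frac{1}{3}\right) = \frac{1}{12}$)
$Z{\left(-13 \right)} + \frac{1}{h{\left(\frac{1}{M{\left(-2 \right)}} \right)}} = \frac{1}{12} + \frac{1}{23} = \frac{35}{276}$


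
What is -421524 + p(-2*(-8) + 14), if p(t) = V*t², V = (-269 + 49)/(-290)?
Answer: -12204396/29 ≈ -4.2084e+5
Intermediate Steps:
V = 22/29 (V = -220*(-1/290) = 22/29 ≈ 0.75862)
p(t) = 22*t²/29
-421524 + p(-2*(-8) + 14) = -421524 + 22*(-2*(-8) + 14)²/29 = -421524 + 22*(16 + 14)²/29 = -421524 + (22/29)*30² = -421524 + (22/29)*900 = -421524 + 19800/29 = -12204396/29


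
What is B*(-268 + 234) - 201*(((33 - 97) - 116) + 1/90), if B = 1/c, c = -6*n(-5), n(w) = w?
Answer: 1085299/30 ≈ 36177.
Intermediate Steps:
c = 30 (c = -6*(-5) = 30)
B = 1/30 ≈ 0.033333
B*(-268 + 234) - 201*(((33 - 97) - 116) + 1/90) = (-268 + 234)/30 - 201*(((33 - 97) - 116) + 1/90) = (1/30)*(-34) - 201*((-64 - 116) + 1/90) = -17/15 - 201*(-180 + 1/90) = -17/15 - 201*(-16199)/90 = -17/15 - 1*(-1085333/30) = -17/15 + 1085333/30 = 1085299/30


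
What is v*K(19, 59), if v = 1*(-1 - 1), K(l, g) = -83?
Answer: 166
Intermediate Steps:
v = -2 (v = 1*(-2) = -2)
v*K(19, 59) = -2*(-83) = 166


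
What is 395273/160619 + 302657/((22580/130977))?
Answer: 6367123712049631/3626777020 ≈ 1.7556e+6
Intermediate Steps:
395273/160619 + 302657/((22580/130977)) = 395273*(1/160619) + 302657/((22580*(1/130977))) = 395273/160619 + 302657/(22580/130977) = 395273/160619 + 302657*(130977/22580) = 395273/160619 + 39641105889/22580 = 6367123712049631/3626777020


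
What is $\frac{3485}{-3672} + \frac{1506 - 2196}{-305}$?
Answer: $\frac{17303}{13176} \approx 1.3132$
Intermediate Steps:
$\frac{3485}{-3672} + \frac{1506 - 2196}{-305} = 3485 \left(- \frac{1}{3672}\right) - - \frac{138}{61} = - \frac{205}{216} + \frac{138}{61} = \frac{17303}{13176}$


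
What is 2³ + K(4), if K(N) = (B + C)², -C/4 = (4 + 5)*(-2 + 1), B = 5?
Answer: 1689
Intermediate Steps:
C = 36 (C = -4*(4 + 5)*(-2 + 1) = -36*(-1) = -4*(-9) = 36)
K(N) = 1681 (K(N) = (5 + 36)² = 41² = 1681)
2³ + K(4) = 2³ + 1681 = 8 + 1681 = 1689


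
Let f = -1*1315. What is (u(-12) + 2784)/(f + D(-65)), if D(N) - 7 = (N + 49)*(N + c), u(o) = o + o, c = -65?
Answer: 690/193 ≈ 3.5751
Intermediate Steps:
u(o) = 2*o
D(N) = 7 + (-65 + N)*(49 + N) (D(N) = 7 + (N + 49)*(N - 65) = 7 + (49 + N)*(-65 + N) = 7 + (-65 + N)*(49 + N))
f = -1315
(u(-12) + 2784)/(f + D(-65)) = (2*(-12) + 2784)/(-1315 + (-3178 + (-65)² - 16*(-65))) = (-24 + 2784)/(-1315 + (-3178 + 4225 + 1040)) = 2760/(-1315 + 2087) = 2760/772 = 2760*(1/772) = 690/193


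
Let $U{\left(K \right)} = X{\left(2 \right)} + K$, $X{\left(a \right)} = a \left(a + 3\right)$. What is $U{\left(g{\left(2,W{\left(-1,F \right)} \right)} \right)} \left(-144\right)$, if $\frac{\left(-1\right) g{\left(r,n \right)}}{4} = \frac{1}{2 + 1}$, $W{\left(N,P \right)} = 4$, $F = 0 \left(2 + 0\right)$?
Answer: $-1248$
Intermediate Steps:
$F = 0$ ($F = 0 \cdot 2 = 0$)
$X{\left(a \right)} = a \left(3 + a\right)$
$g{\left(r,n \right)} = - \frac{4}{3}$ ($g{\left(r,n \right)} = - \frac{4}{2 + 1} = - \frac{4}{3}$)
$U{\left(K \right)} = 10 + K$ ($U{\left(K \right)} = 2 \left(3 + 2\right) + K = 2 \cdot 5 + K = 10 + K$)
$U{\left(g{\left(2,W{\left(-1,F \right)} \right)} \right)} \left(-144\right) = \left(10 - \frac{4}{3}\right) \left(-144\right) = \frac{26}{3} \left(-144\right) = -1248$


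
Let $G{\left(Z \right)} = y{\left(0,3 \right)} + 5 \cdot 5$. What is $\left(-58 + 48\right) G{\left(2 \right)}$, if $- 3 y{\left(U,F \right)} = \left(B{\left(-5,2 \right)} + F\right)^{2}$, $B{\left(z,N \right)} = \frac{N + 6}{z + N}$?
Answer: $- \frac{6740}{27} \approx -249.63$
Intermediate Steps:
$B{\left(z,N \right)} = \frac{6 + N}{N + z}$
$y{\left(U,F \right)} = - \frac{\left(- \frac{8}{3} + F\right)^{2}}{3}$ ($y{\left(U,F \right)} = - \frac{\left(\frac{6 + 2}{2 - 5} + F\right)^{2}}{3} = - \frac{\left(\frac{1}{-3} \cdot 8 + F\right)^{2}}{3} = - \frac{\left(\left(- \frac{1}{3}\right) 8 + F\right)^{2}}{3} = - \frac{\left(- \frac{8}{3} + F\right)^{2}}{3}$)
$G{\left(Z \right)} = \frac{674}{27}$ ($G{\left(Z \right)} = - \frac{\left(-8 + 3 \cdot 3\right)^{2}}{27} + 5 \cdot 5 = - \frac{\left(-8 + 9\right)^{2}}{27} + 25 = - \frac{1^{2}}{27} + 25 = \left(- \frac{1}{27}\right) 1 + 25 = - \frac{1}{27} + 25 = \frac{674}{27}$)
$\left(-58 + 48\right) G{\left(2 \right)} = \left(-58 + 48\right) \frac{674}{27} = \left(-10\right) \frac{674}{27} = - \frac{6740}{27}$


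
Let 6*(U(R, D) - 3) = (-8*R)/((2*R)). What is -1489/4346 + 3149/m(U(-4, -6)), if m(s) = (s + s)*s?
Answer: 30756016/106477 ≈ 288.85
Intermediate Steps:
U(R, D) = 7/3 (U(R, D) = 3 + ((-8*R)/((2*R)))/6 = 3 + ((-8*R)*(1/(2*R)))/6 = 3 + (1/6)*(-4) = 3 - 2/3 = 7/3)
m(s) = 2*s**2 (m(s) = (2*s)*s = 2*s**2)
-1489/4346 + 3149/m(U(-4, -6)) = -1489/4346 + 3149/((2*(7/3)**2)) = -1489*1/4346 + 3149/((2*(49/9))) = -1489/4346 + 3149/(98/9) = -1489/4346 + 3149*(9/98) = -1489/4346 + 28341/98 = 30756016/106477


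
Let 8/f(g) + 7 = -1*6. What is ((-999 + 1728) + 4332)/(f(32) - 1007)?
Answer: -65793/13099 ≈ -5.0228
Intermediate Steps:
f(g) = -8/13 (f(g) = 8/(-7 - 1*6) = 8/(-7 - 6) = 8/(-13) = 8*(-1/13) = -8/13)
((-999 + 1728) + 4332)/(f(32) - 1007) = ((-999 + 1728) + 4332)/(-8/13 - 1007) = (729 + 4332)/(-13099/13) = 5061*(-13/13099) = -65793/13099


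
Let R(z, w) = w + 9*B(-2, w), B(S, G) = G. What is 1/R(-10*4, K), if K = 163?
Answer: 1/1630 ≈ 0.00061350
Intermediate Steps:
R(z, w) = 10*w (R(z, w) = w + 9*w = 10*w)
1/R(-10*4, K) = 1/(10*163) = 1/1630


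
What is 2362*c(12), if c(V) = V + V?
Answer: 56688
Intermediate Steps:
c(V) = 2*V
2362*c(12) = 2362*(2*12) = 2362*24 = 56688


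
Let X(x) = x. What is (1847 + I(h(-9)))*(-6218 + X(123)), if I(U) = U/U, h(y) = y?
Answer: -11263560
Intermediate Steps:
I(U) = 1
(1847 + I(h(-9)))*(-6218 + X(123)) = (1847 + 1)*(-6218 + 123) = 1848*(-6095) = -11263560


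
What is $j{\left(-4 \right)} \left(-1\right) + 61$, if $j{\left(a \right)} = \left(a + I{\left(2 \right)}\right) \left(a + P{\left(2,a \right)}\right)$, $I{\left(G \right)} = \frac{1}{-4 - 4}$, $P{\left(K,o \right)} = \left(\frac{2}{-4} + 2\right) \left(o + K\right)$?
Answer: $\frac{257}{8} \approx 32.125$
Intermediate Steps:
$P{\left(K,o \right)} = \frac{3 K}{2} + \frac{3 o}{2}$ ($P{\left(K,o \right)} = \left(2 \left(- \frac{1}{4}\right) + 2\right) \left(K + o\right) = \left(- \frac{1}{2} + 2\right) \left(K + o\right) = \frac{3 \left(K + o\right)}{2} = \frac{3 K}{2} + \frac{3 o}{2}$)
$I{\left(G \right)} = - \frac{1}{8}$ ($I{\left(G \right)} = \frac{1}{-8} = - \frac{1}{8}$)
$j{\left(a \right)} = \left(3 + \frac{5 a}{2}\right) \left(- \frac{1}{8} + a\right)$ ($j{\left(a \right)} = \left(a - \frac{1}{8}\right) \left(a + \left(\frac{3}{2} \cdot 2 + \frac{3 a}{2}\right)\right) = \left(- \frac{1}{8} + a\right) \left(a + \left(3 + \frac{3 a}{2}\right)\right) = \left(- \frac{1}{8} + a\right) \left(3 + \frac{5 a}{2}\right) = \left(3 + \frac{5 a}{2}\right) \left(- \frac{1}{8} + a\right)$)
$j{\left(-4 \right)} \left(-1\right) + 61 = \left(- \frac{3}{8} + \frac{5 \left(-4\right)^{2}}{2} + \frac{43}{16} \left(-4\right)\right) \left(-1\right) + 61 = \left(- \frac{3}{8} + \frac{5}{2} \cdot 16 - \frac{43}{4}\right) \left(-1\right) + 61 = \left(- \frac{3}{8} + 40 - \frac{43}{4}\right) \left(-1\right) + 61 = \frac{231}{8} \left(-1\right) + 61 = - \frac{231}{8} + 61 = \frac{257}{8}$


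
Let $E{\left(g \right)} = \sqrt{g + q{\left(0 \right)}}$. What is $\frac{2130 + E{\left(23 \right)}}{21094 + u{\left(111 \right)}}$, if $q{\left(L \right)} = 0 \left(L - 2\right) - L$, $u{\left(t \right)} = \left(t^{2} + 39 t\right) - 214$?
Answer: $\frac{71}{1251} + \frac{\sqrt{23}}{37530} \approx 0.056882$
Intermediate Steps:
$u{\left(t \right)} = -214 + t^{2} + 39 t$
$q{\left(L \right)} = - L$ ($q{\left(L \right)} = 0 \left(-2 + L\right) - L = 0 - L = - L$)
$E{\left(g \right)} = \sqrt{g}$ ($E{\left(g \right)} = \sqrt{g - 0} = \sqrt{g + 0} = \sqrt{g}$)
$\frac{2130 + E{\left(23 \right)}}{21094 + u{\left(111 \right)}} = \frac{2130 + \sqrt{23}}{21094 + \left(-214 + 111^{2} + 39 \cdot 111\right)} = \frac{2130 + \sqrt{23}}{21094 + \left(-214 + 12321 + 4329\right)} = \frac{2130 + \sqrt{23}}{21094 + 16436} = \frac{2130 + \sqrt{23}}{37530} = \left(2130 + \sqrt{23}\right) \frac{1}{37530} = \frac{71}{1251} + \frac{\sqrt{23}}{37530}$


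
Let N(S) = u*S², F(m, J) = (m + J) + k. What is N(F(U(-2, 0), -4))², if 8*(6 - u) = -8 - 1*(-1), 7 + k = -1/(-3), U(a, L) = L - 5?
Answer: 14761035025/5184 ≈ 2.8474e+6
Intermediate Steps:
U(a, L) = -5 + L
k = -20/3 (k = -7 - 1/(-3) = -7 - 1*(-⅓) = -7 + ⅓ = -20/3 ≈ -6.6667)
u = 55/8 (u = 6 - (-8 - 1*(-1))/8 = 6 - (-8 + 1)/8 = 6 - ⅛*(-7) = 6 + 7/8 = 55/8 ≈ 6.8750)
F(m, J) = -20/3 + J + m (F(m, J) = (m + J) - 20/3 = (J + m) - 20/3 = -20/3 + J + m)
N(S) = 55*S²/8
N(F(U(-2, 0), -4))² = (55*(-20/3 - 4 + (-5 + 0))²/8)² = (55*(-20/3 - 4 - 5)²/8)² = (55*(-47/3)²/8)² = ((55/8)*(2209/9))² = (121495/72)² = 14761035025/5184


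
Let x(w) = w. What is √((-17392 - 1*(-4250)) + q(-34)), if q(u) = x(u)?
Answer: 6*I*√366 ≈ 114.79*I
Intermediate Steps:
q(u) = u
√((-17392 - 1*(-4250)) + q(-34)) = √((-17392 - 1*(-4250)) - 34) = √((-17392 + 4250) - 34) = √(-13142 - 34) = √(-13176) = 6*I*√366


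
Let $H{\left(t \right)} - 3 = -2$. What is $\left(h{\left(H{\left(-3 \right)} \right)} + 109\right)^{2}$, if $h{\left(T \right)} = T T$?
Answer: $12100$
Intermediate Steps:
$H{\left(t \right)} = 1$ ($H{\left(t \right)} = 3 - 2 = 1$)
$h{\left(T \right)} = T^{2}$
$\left(h{\left(H{\left(-3 \right)} \right)} + 109\right)^{2} = \left(1^{2} + 109\right)^{2} = \left(1 + 109\right)^{2} = 110^{2} = 12100$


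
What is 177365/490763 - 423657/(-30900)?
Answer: 71131919597/5054858900 ≈ 14.072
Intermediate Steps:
177365/490763 - 423657/(-30900) = 177365*(1/490763) - 423657*(-1/30900) = 177365/490763 + 141219/10300 = 71131919597/5054858900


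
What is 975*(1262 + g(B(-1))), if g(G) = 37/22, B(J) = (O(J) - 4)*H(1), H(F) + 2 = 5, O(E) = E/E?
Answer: 27105975/22 ≈ 1.2321e+6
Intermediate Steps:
O(E) = 1
H(F) = 3 (H(F) = -2 + 5 = 3)
B(J) = -9 (B(J) = (1 - 4)*3 = -3*3 = -9)
g(G) = 37/22 (g(G) = 37*(1/22) = 37/22)
975*(1262 + g(B(-1))) = 975*(1262 + 37/22) = 975*(27801/22) = 27105975/22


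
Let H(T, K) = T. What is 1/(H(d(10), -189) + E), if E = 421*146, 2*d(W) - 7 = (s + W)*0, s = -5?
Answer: 2/122939 ≈ 1.6268e-5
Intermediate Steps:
d(W) = 7/2 (d(W) = 7/2 + ((-5 + W)*0)/2 = 7/2 + (½)*0 = 7/2 + 0 = 7/2)
E = 61466
1/(H(d(10), -189) + E) = 1/(7/2 + 61466) = 1/(122939/2) = 2/122939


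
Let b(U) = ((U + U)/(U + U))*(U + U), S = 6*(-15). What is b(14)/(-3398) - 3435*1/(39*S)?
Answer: 385795/397566 ≈ 0.97039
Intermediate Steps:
S = -90
b(U) = 2*U (b(U) = ((2*U)/((2*U)))*(2*U) = ((2*U)*(1/(2*U)))*(2*U) = 1*(2*U) = 2*U)
b(14)/(-3398) - 3435*1/(39*S) = (2*14)/(-3398) - 3435/(39*(-90)) = 28*(-1/3398) - 3435/(-3510) = -14/1699 - 3435*(-1/3510) = -14/1699 + 229/234 = 385795/397566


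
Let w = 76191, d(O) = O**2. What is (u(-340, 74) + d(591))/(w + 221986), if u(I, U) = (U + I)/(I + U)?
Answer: 349282/298177 ≈ 1.1714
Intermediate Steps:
u(I, U) = 1 (u(I, U) = (I + U)/(I + U) = 1)
(u(-340, 74) + d(591))/(w + 221986) = (1 + 591**2)/(76191 + 221986) = (1 + 349281)/298177 = 349282*(1/298177) = 349282/298177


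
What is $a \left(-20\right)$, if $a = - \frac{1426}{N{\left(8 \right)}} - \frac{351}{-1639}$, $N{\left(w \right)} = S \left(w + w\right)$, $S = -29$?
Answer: $- \frac{6250195}{95062} \approx -65.749$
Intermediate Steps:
$N{\left(w \right)} = - 58 w$ ($N{\left(w \right)} = - 29 \left(w + w\right) = - 29 \cdot 2 w = - 58 w$)
$a = \frac{1250039}{380248}$ ($a = - \frac{1426}{\left(-58\right) 8} - \frac{351}{-1639} = - \frac{1426}{-464} - - \frac{351}{1639} = \left(-1426\right) \left(- \frac{1}{464}\right) + \frac{351}{1639} = \frac{713}{232} + \frac{351}{1639} = \frac{1250039}{380248} \approx 3.2874$)
$a \left(-20\right) = \frac{1250039}{380248} \left(-20\right) = - \frac{6250195}{95062}$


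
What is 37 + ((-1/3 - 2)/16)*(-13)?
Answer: 1867/48 ≈ 38.896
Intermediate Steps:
37 + ((-1/3 - 2)/16)*(-13) = 37 + (((1/3)*(-1) - 2)*(1/16))*(-13) = 37 + ((-1/3 - 2)*(1/16))*(-13) = 37 - 7/3*1/16*(-13) = 37 - 7/48*(-13) = 37 + 91/48 = 1867/48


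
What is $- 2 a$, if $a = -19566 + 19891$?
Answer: $-650$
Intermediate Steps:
$a = 325$
$- 2 a = \left(-2\right) 325 = -650$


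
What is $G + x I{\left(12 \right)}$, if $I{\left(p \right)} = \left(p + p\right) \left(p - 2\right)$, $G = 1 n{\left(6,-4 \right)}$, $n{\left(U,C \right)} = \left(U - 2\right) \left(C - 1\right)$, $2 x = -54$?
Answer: $-6500$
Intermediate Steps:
$x = -27$ ($x = \frac{1}{2} \left(-54\right) = -27$)
$n{\left(U,C \right)} = \left(-1 + C\right) \left(-2 + U\right)$ ($n{\left(U,C \right)} = \left(-2 + U\right) \left(-1 + C\right) = \left(-1 + C\right) \left(-2 + U\right)$)
$G = -20$ ($G = 1 \left(2 - 6 - -8 - 24\right) = 1 \left(2 - 6 + 8 - 24\right) = 1 \left(-20\right) = -20$)
$I{\left(p \right)} = 2 p \left(-2 + p\right)$
$G + x I{\left(12 \right)} = -20 - 27 \cdot 2 \cdot 12 \left(-2 + 12\right) = -20 - 27 \cdot 2 \cdot 12 \cdot 10 = -20 - 6480 = -6500$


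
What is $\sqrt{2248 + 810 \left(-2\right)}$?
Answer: $2 \sqrt{157} \approx 25.06$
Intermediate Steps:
$\sqrt{2248 + 810 \left(-2\right)} = \sqrt{2248 - 1620} = \sqrt{628} = 2 \sqrt{157}$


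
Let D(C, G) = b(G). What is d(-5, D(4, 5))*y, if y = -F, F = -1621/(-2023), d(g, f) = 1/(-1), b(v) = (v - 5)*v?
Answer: 1621/2023 ≈ 0.80128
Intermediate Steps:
b(v) = v*(-5 + v) (b(v) = (-5 + v)*v = v*(-5 + v))
D(C, G) = G*(-5 + G)
d(g, f) = -1
F = 1621/2023 (F = -1621*(-1/2023) = 1621/2023 ≈ 0.80128)
y = -1621/2023 (y = -1*1621/2023 = -1621/2023 ≈ -0.80128)
d(-5, D(4, 5))*y = -1*(-1621/2023) = 1621/2023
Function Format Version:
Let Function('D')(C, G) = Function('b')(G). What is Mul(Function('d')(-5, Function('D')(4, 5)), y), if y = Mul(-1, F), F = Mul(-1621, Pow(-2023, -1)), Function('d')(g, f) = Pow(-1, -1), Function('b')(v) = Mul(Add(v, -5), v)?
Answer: Rational(1621, 2023) ≈ 0.80128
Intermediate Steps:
Function('b')(v) = Mul(v, Add(-5, v)) (Function('b')(v) = Mul(Add(-5, v), v) = Mul(v, Add(-5, v)))
Function('D')(C, G) = Mul(G, Add(-5, G))
Function('d')(g, f) = -1
F = Rational(1621, 2023) (F = Mul(-1621, Rational(-1, 2023)) = Rational(1621, 2023) ≈ 0.80128)
y = Rational(-1621, 2023) (y = Mul(-1, Rational(1621, 2023)) = Rational(-1621, 2023) ≈ -0.80128)
Mul(Function('d')(-5, Function('D')(4, 5)), y) = Mul(-1, Rational(-1621, 2023)) = Rational(1621, 2023)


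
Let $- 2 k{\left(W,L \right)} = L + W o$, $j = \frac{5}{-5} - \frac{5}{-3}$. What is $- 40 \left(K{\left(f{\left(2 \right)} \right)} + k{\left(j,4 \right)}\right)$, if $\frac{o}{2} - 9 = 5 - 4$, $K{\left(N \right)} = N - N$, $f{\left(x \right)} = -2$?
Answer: $\frac{1040}{3} \approx 346.67$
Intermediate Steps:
$K{\left(N \right)} = 0$
$o = 20$ ($o = 18 + 2 \left(5 - 4\right) = 18 + 2 \cdot 1 = 18 + 2 = 20$)
$j = \frac{2}{3}$ ($j = 5 \left(- \frac{1}{5}\right) - - \frac{5}{3} = -1 + \frac{5}{3} = \frac{2}{3} \approx 0.66667$)
$k{\left(W,L \right)} = - 10 W - \frac{L}{2}$ ($k{\left(W,L \right)} = - \frac{L + W 20}{2} = - \frac{L + 20 W}{2} = - 10 W - \frac{L}{2}$)
$- 40 \left(K{\left(f{\left(2 \right)} \right)} + k{\left(j,4 \right)}\right) = - 40 \left(0 - \frac{26}{3}\right) = \left(-40\right) \left(- \frac{26}{3}\right) = \frac{1040}{3}$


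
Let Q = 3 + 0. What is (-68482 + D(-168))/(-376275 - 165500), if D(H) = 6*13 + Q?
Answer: 68401/541775 ≈ 0.12625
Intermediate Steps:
Q = 3
D(H) = 81 (D(H) = 6*13 + 3 = 78 + 3 = 81)
(-68482 + D(-168))/(-376275 - 165500) = (-68482 + 81)/(-376275 - 165500) = -68401/(-541775) = -68401*(-1/541775) = 68401/541775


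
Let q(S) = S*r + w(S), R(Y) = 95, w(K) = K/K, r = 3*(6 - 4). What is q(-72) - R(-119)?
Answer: -526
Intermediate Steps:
r = 6 (r = 3*2 = 6)
w(K) = 1
q(S) = 1 + 6*S (q(S) = S*6 + 1 = 6*S + 1 = 1 + 6*S)
q(-72) - R(-119) = (1 + 6*(-72)) - 1*95 = (1 - 432) - 95 = -431 - 95 = -526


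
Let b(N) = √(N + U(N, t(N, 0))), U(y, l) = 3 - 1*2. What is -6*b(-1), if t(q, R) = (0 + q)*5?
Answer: 0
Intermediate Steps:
t(q, R) = 5*q (t(q, R) = q*5 = 5*q)
U(y, l) = 1 (U(y, l) = 3 - 2 = 1)
b(N) = √(1 + N) (b(N) = √(N + 1) = √(1 + N))
-6*b(-1) = -6*√(1 - 1) = -6*√0 = -6*0 = 0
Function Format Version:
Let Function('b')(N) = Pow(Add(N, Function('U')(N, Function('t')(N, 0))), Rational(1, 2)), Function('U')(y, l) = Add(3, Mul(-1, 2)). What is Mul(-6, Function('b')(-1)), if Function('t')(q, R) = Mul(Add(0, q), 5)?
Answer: 0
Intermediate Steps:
Function('t')(q, R) = Mul(5, q) (Function('t')(q, R) = Mul(q, 5) = Mul(5, q))
Function('U')(y, l) = 1 (Function('U')(y, l) = Add(3, -2) = 1)
Function('b')(N) = Pow(Add(1, N), Rational(1, 2)) (Function('b')(N) = Pow(Add(N, 1), Rational(1, 2)) = Pow(Add(1, N), Rational(1, 2)))
Mul(-6, Function('b')(-1)) = Mul(-6, Pow(Add(1, -1), Rational(1, 2))) = Mul(-6, Pow(0, Rational(1, 2))) = Mul(-6, 0) = 0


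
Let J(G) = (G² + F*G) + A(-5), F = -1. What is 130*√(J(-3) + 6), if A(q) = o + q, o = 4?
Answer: 130*√17 ≈ 536.00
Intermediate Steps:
A(q) = 4 + q
J(G) = -1 + G² - G (J(G) = (G² - G) + (4 - 5) = (G² - G) - 1 = -1 + G² - G)
130*√(J(-3) + 6) = 130*√((-1 + (-3)² - 1*(-3)) + 6) = 130*√((-1 + 9 + 3) + 6) = 130*√(11 + 6) = 130*√17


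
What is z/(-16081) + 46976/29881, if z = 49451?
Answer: -722224275/480516361 ≈ -1.5030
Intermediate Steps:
z/(-16081) + 46976/29881 = 49451/(-16081) + 46976/29881 = 49451*(-1/16081) + 46976*(1/29881) = -49451/16081 + 46976/29881 = -722224275/480516361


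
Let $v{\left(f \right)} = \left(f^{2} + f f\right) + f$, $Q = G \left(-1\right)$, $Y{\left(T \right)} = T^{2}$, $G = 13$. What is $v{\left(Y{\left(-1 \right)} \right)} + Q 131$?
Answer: $-1700$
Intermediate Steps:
$Q = -13$ ($Q = 13 \left(-1\right) = -13$)
$v{\left(f \right)} = f + 2 f^{2}$ ($v{\left(f \right)} = \left(f^{2} + f^{2}\right) + f = 2 f^{2} + f = f + 2 f^{2}$)
$v{\left(Y{\left(-1 \right)} \right)} + Q 131 = \left(-1\right)^{2} \left(1 + 2 \left(-1\right)^{2}\right) - 1703 = 1 \left(1 + 2 \cdot 1\right) - 1703 = 1 \left(1 + 2\right) - 1703 = 1 \cdot 3 - 1703 = 3 - 1703 = -1700$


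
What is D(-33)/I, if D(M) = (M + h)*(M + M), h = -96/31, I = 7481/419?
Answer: 30944826/231911 ≈ 133.43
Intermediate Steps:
I = 7481/419 (I = 7481*(1/419) = 7481/419 ≈ 17.854)
h = -96/31 (h = -96*1/31 = -96/31 ≈ -3.0968)
D(M) = 2*M*(-96/31 + M) (D(M) = (M - 96/31)*(M + M) = (-96/31 + M)*(2*M) = 2*M*(-96/31 + M))
D(-33)/I = ((2/31)*(-33)*(-96 + 31*(-33)))/(7481/419) = ((2/31)*(-33)*(-96 - 1023))*(419/7481) = ((2/31)*(-33)*(-1119))*(419/7481) = (73854/31)*(419/7481) = 30944826/231911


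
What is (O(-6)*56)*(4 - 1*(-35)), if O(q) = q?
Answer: -13104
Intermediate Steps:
(O(-6)*56)*(4 - 1*(-35)) = (-6*56)*(4 - 1*(-35)) = -336*(4 + 35) = -336*39 = -13104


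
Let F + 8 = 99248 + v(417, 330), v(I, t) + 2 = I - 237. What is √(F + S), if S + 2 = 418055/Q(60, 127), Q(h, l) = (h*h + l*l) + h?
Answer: √321818412811/1799 ≈ 315.34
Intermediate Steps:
v(I, t) = -239 + I (v(I, t) = -2 + (I - 237) = -2 + (-237 + I) = -239 + I)
Q(h, l) = h + h² + l² (Q(h, l) = (h² + l²) + h = h + h² + l²)
F = 99418 (F = -8 + (99248 + (-239 + 417)) = -8 + (99248 + 178) = -8 + 99426 = 99418)
S = 34407/1799 (S = -2 + 418055/(60 + 60² + 127²) = -2 + 418055/(60 + 3600 + 16129) = -2 + 418055/19789 = -2 + 418055*(1/19789) = -2 + 38005/1799 = 34407/1799 ≈ 19.126)
√(F + S) = √(99418 + 34407/1799) = √(178887389/1799) = √321818412811/1799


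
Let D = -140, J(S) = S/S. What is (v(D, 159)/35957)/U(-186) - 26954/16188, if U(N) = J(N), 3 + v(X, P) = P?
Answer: -483329825/291035958 ≈ -1.6607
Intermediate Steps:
J(S) = 1
v(X, P) = -3 + P
U(N) = 1
(v(D, 159)/35957)/U(-186) - 26954/16188 = ((-3 + 159)/35957)/1 - 26954/16188 = (156*(1/35957))*1 - 26954*1/16188 = (156/35957)*1 - 13477/8094 = 156/35957 - 13477/8094 = -483329825/291035958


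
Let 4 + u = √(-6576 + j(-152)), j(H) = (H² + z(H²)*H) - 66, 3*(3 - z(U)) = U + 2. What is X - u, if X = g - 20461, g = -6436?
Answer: -26893 - √1186710 ≈ -27982.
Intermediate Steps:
z(U) = 7/3 - U/3 (z(U) = 3 - (U + 2)/3 = 3 - (2 + U)/3 = 3 + (-⅔ - U/3) = 7/3 - U/3)
X = -26897 (X = -6436 - 20461 = -26897)
j(H) = -66 + H² + H*(7/3 - H²/3) (j(H) = (H² + (7/3 - H²/3)*H) - 66 = (H² + H*(7/3 - H²/3)) - 66 = -66 + H² + H*(7/3 - H²/3))
u = -4 + √1186710 (u = -4 + √(-6576 + (-66 + (-152)² - ⅓*(-152)*(-7 + (-152)²))) = -4 + √(-6576 + (-66 + 23104 - ⅓*(-152)*(-7 + 23104))) = -4 + √(-6576 + (-66 + 23104 - ⅓*(-152)*23097)) = -4 + √(-6576 + (-66 + 23104 + 1170248)) = -4 + √(-6576 + 1193286) = -4 + √1186710 ≈ 1085.4)
X - u = -26897 - (-4 + √1186710) = -26897 + (4 - √1186710) = -26893 - √1186710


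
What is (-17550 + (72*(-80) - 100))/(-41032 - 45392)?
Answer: 11705/43212 ≈ 0.27087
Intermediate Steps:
(-17550 + (72*(-80) - 100))/(-41032 - 45392) = (-17550 + (-5760 - 100))/(-86424) = (-17550 - 5860)*(-1/86424) = -23410*(-1/86424) = 11705/43212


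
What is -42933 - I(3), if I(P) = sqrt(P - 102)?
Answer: -42933 - 3*I*sqrt(11) ≈ -42933.0 - 9.9499*I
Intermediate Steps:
I(P) = sqrt(-102 + P)
-42933 - I(3) = -42933 - sqrt(-102 + 3) = -42933 - sqrt(-99) = -42933 - 3*I*sqrt(11)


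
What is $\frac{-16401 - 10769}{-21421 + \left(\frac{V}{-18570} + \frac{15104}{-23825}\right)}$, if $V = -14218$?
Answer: $\frac{2875796625}{2267282326} \approx 1.2684$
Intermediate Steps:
$\frac{-16401 - 10769}{-21421 + \left(\frac{V}{-18570} + \frac{15104}{-23825}\right)} = \frac{-16401 - 10769}{-21421 + \left(- \frac{14218}{-18570} + \frac{15104}{-23825}\right)} = - \frac{27170}{-21421 + \left(\left(-14218\right) \left(- \frac{1}{18570}\right) + 15104 \left(- \frac{1}{23825}\right)\right)} = - \frac{27170}{-21421 + \left(\frac{7109}{9285} - \frac{15104}{23825}\right)} = - \frac{27170}{-21421 + \frac{5826257}{44243025}} = - \frac{27170}{- \frac{947724012268}{44243025}} = \left(-27170\right) \left(- \frac{44243025}{947724012268}\right) = \frac{2875796625}{2267282326}$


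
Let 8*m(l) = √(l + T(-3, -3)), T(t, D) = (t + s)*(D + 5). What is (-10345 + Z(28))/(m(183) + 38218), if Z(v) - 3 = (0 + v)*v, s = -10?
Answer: -7792803072/31159797793 + 25488*√157/31159797793 ≈ -0.25008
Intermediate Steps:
T(t, D) = (-10 + t)*(5 + D) (T(t, D) = (t - 10)*(D + 5) = (-10 + t)*(5 + D))
m(l) = √(-26 + l)/8 (m(l) = √(l + (-50 - 10*(-3) + 5*(-3) - 3*(-3)))/8 = √(l + (-50 + 30 - 15 + 9))/8 = √(l - 26)/8 = √(-26 + l)/8)
Z(v) = 3 + v² (Z(v) = 3 + (0 + v)*v = 3 + v*v = 3 + v²)
(-10345 + Z(28))/(m(183) + 38218) = (-10345 + (3 + 28²))/(√(-26 + 183)/8 + 38218) = (-10345 + (3 + 784))/(√157/8 + 38218) = (-10345 + 787)/(38218 + √157/8) = -9558/(38218 + √157/8)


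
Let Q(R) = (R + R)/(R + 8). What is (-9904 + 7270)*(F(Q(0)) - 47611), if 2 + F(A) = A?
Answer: 125412642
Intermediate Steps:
Q(R) = 2*R/(8 + R) (Q(R) = (2*R)/(8 + R) = 2*R/(8 + R))
F(A) = -2 + A
(-9904 + 7270)*(F(Q(0)) - 47611) = (-9904 + 7270)*((-2 + 2*0/(8 + 0)) - 47611) = -2634*((-2 + 2*0/8) - 47611) = -2634*((-2 + 2*0*(1/8)) - 47611) = -2634*((-2 + 0) - 47611) = -2634*(-2 - 47611) = -2634*(-47613) = 125412642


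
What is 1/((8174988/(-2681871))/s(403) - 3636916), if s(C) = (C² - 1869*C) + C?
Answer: -527787743015/1919519687172416744 ≈ -2.7496e-7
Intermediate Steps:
s(C) = C² - 1868*C
1/((8174988/(-2681871))/s(403) - 3636916) = 1/((8174988/(-2681871))/((403*(-1868 + 403))) - 3636916) = 1/((8174988*(-1/2681871))/((403*(-1465))) - 3636916) = 1/(-2724996/893957/(-590395) - 3636916) = 1/(-2724996/893957*(-1/590395) - 3636916) = 1/(2724996/527787743015 - 3636916) = 1/(-1919519687172416744/527787743015) = -527787743015/1919519687172416744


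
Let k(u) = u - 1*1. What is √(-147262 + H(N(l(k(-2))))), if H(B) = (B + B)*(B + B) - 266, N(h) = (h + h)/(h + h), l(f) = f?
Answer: 2*I*√36881 ≈ 384.09*I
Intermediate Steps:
k(u) = -1 + u (k(u) = u - 1 = -1 + u)
N(h) = 1 (N(h) = (2*h)/((2*h)) = (2*h)*(1/(2*h)) = 1)
H(B) = -266 + 4*B² (H(B) = (2*B)*(2*B) - 266 = 4*B² - 266 = -266 + 4*B²)
√(-147262 + H(N(l(k(-2))))) = √(-147262 + (-266 + 4*1²)) = √(-147262 + (-266 + 4*1)) = √(-147262 + (-266 + 4)) = √(-147262 - 262) = √(-147524) = 2*I*√36881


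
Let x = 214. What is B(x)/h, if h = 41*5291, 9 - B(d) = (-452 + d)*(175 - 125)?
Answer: 11909/216931 ≈ 0.054898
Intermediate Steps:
B(d) = 22609 - 50*d (B(d) = 9 - (-452 + d)*(175 - 125) = 9 - (-452 + d)*50 = 9 - (-22600 + 50*d) = 9 + (22600 - 50*d) = 22609 - 50*d)
h = 216931
B(x)/h = (22609 - 50*214)/216931 = (22609 - 10700)*(1/216931) = 11909*(1/216931) = 11909/216931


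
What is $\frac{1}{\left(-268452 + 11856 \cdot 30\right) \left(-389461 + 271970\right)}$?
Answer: $- \frac{1}{10248504948} \approx -9.7575 \cdot 10^{-11}$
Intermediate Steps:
$\frac{1}{\left(-268452 + 11856 \cdot 30\right) \left(-389461 + 271970\right)} = \frac{1}{\left(-268452 + 355680\right) \left(-117491\right)} = \frac{1}{87228 \left(-117491\right)} = \frac{1}{-10248504948} = - \frac{1}{10248504948}$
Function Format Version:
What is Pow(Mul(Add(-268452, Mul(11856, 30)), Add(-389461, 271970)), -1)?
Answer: Rational(-1, 10248504948) ≈ -9.7575e-11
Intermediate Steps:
Pow(Mul(Add(-268452, Mul(11856, 30)), Add(-389461, 271970)), -1) = Pow(Mul(Add(-268452, 355680), -117491), -1) = Pow(Mul(87228, -117491), -1) = Pow(-10248504948, -1) = Rational(-1, 10248504948)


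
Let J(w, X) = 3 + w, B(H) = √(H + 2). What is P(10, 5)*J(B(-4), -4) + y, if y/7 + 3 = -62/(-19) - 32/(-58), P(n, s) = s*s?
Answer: 44468/551 + 25*I*√2 ≈ 80.704 + 35.355*I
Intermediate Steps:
B(H) = √(2 + H)
P(n, s) = s²
y = 3143/551 (y = -21 + 7*(-62/(-19) - 32/(-58)) = -21 + 7*(-62*(-1/19) - 32*(-1/58)) = -21 + 7*(62/19 + 16/29) = -21 + 7*(2102/551) = -21 + 14714/551 = 3143/551 ≈ 5.7042)
P(10, 5)*J(B(-4), -4) + y = 5²*(3 + √(2 - 4)) + 3143/551 = 25*(3 + √(-2)) + 3143/551 = 25*(3 + I*√2) + 3143/551 = (75 + 25*I*√2) + 3143/551 = 44468/551 + 25*I*√2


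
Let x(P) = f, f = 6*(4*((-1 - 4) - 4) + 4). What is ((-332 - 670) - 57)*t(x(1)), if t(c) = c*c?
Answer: -39038976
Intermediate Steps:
f = -192 (f = 6*(4*(-5 - 4) + 4) = 6*(4*(-9) + 4) = 6*(-36 + 4) = 6*(-32) = -192)
x(P) = -192
t(c) = c²
((-332 - 670) - 57)*t(x(1)) = ((-332 - 670) - 57)*(-192)² = (-1002 - 57)*36864 = -1059*36864 = -39038976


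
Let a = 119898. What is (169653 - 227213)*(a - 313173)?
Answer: 11124909000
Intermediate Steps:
(169653 - 227213)*(a - 313173) = (169653 - 227213)*(119898 - 313173) = -57560*(-193275) = 11124909000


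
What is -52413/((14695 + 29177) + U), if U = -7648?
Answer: -52413/36224 ≈ -1.4469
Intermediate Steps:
-52413/((14695 + 29177) + U) = -52413/((14695 + 29177) - 7648) = -52413/(43872 - 7648) = -52413/36224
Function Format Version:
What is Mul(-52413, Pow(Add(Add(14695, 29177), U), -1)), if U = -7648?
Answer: Rational(-52413, 36224) ≈ -1.4469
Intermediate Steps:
Mul(-52413, Pow(Add(Add(14695, 29177), U), -1)) = Mul(-52413, Pow(Add(Add(14695, 29177), -7648), -1)) = Mul(-52413, Pow(Add(43872, -7648), -1)) = Mul(-52413, Pow(36224, -1)) = Mul(-52413, Rational(1, 36224)) = Rational(-52413, 36224)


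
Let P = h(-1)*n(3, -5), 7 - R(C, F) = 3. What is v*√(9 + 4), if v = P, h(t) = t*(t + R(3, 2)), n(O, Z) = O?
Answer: -9*√13 ≈ -32.450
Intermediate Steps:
R(C, F) = 4 (R(C, F) = 7 - 1*3 = 7 - 3 = 4)
h(t) = t*(4 + t) (h(t) = t*(t + 4) = t*(4 + t))
P = -9 (P = -(4 - 1)*3 = -1*3*3 = -3*3 = -9)
v = -9
v*√(9 + 4) = -9*√(9 + 4) = -9*√13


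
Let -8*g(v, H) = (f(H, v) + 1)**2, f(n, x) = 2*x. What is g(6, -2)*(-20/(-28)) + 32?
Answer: 947/56 ≈ 16.911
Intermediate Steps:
g(v, H) = -(1 + 2*v)**2/8 (g(v, H) = -(2*v + 1)**2/8 = -(1 + 2*v)**2/8)
g(6, -2)*(-20/(-28)) + 32 = (-(1 + 2*6)**2/8)*(-20/(-28)) + 32 = (-(1 + 12)**2/8)*(-20*(-1/28)) + 32 = -1/8*13**2*(5/7) + 32 = -1/8*169*(5/7) + 32 = -169/8*5/7 + 32 = -845/56 + 32 = 947/56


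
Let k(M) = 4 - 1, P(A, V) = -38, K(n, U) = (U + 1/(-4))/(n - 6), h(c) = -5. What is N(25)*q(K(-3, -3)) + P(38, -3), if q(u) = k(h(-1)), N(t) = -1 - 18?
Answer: -95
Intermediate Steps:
N(t) = -19
K(n, U) = (-¼ + U)/(-6 + n) (K(n, U) = (U - ¼)/(-6 + n) = (-¼ + U)/(-6 + n))
k(M) = 3
q(u) = 3
N(25)*q(K(-3, -3)) + P(38, -3) = -19*3 - 38 = -57 - 38 = -95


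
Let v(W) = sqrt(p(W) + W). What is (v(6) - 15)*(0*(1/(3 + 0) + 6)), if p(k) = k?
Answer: 0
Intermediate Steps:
v(W) = sqrt(2)*sqrt(W) (v(W) = sqrt(W + W) = sqrt(2*W) = sqrt(2)*sqrt(W))
(v(6) - 15)*(0*(1/(3 + 0) + 6)) = (sqrt(2)*sqrt(6) - 15)*(0*(1/(3 + 0) + 6)) = (2*sqrt(3) - 15)*(0*(1/3 + 6)) = (-15 + 2*sqrt(3))*(0*(1/3 + 6)) = (-15 + 2*sqrt(3))*(0*(19/3)) = (-15 + 2*sqrt(3))*0 = 0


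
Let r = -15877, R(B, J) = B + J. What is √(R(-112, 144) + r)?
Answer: I*√15845 ≈ 125.88*I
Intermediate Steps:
√(R(-112, 144) + r) = √((-112 + 144) - 15877) = √(32 - 15877) = √(-15845) = I*√15845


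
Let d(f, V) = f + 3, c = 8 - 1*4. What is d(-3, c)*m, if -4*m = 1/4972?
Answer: 0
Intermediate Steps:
c = 4 (c = 8 - 4 = 4)
d(f, V) = 3 + f
m = -1/19888 (m = -¼/4972 = -¼*1/4972 = -1/19888 ≈ -5.0282e-5)
d(-3, c)*m = (3 - 3)*(-1/19888) = 0*(-1/19888) = 0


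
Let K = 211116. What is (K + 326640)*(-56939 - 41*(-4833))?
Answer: 75938675784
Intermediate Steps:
(K + 326640)*(-56939 - 41*(-4833)) = (211116 + 326640)*(-56939 - 41*(-4833)) = 537756*(-56939 + 198153) = 537756*141214 = 75938675784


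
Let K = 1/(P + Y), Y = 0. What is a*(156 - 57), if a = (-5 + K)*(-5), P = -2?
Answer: 5445/2 ≈ 2722.5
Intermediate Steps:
K = -1/2 (K = 1/(-2 + 0) = 1/(-2) = -1/2 ≈ -0.50000)
a = 55/2 (a = (-5 - 1/2)*(-5) = -11/2*(-5) = 55/2 ≈ 27.500)
a*(156 - 57) = 55*(156 - 57)/2 = (55/2)*99 = 5445/2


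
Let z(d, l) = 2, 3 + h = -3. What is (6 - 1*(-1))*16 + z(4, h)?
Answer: 114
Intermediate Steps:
h = -6 (h = -3 - 3 = -6)
(6 - 1*(-1))*16 + z(4, h) = (6 - 1*(-1))*16 + 2 = (6 + 1)*16 + 2 = 7*16 + 2 = 112 + 2 = 114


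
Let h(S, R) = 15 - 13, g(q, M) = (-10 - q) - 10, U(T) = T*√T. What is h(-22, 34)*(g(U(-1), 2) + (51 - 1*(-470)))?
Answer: 1002 + 2*I ≈ 1002.0 + 2.0*I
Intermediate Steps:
U(T) = T^(3/2)
g(q, M) = -20 - q
h(S, R) = 2
h(-22, 34)*(g(U(-1), 2) + (51 - 1*(-470))) = 2*((-20 - (-1)^(3/2)) + (51 - 1*(-470))) = 2*((-20 - (-1)*I) + (51 + 470)) = 2*((-20 + I) + 521) = 2*(501 + I) = 1002 + 2*I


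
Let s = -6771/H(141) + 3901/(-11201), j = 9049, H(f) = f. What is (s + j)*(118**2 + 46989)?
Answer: 288627411962787/526447 ≈ 5.4826e+8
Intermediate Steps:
s = -25464004/526447 (s = -6771/141 + 3901/(-11201) = -6771*1/141 + 3901*(-1/11201) = -2257/47 - 3901/11201 = -25464004/526447 ≈ -48.370)
(s + j)*(118**2 + 46989) = (-25464004/526447 + 9049)*(118**2 + 46989) = 4738354899*(13924 + 46989)/526447 = (4738354899/526447)*60913 = 288627411962787/526447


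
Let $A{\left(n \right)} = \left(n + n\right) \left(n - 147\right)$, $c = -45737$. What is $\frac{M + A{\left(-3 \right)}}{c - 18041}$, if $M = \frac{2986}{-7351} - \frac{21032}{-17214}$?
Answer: $- \frac{2590666087}{183419895243} \approx -0.014124$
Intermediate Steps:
$A{\left(n \right)} = 2 n \left(-147 + n\right)$
$M = \frac{51602614}{63270057}$ ($M = 2986 \left(- \frac{1}{7351}\right) - - \frac{10516}{8607} = - \frac{2986}{7351} + \frac{10516}{8607} = \frac{51602614}{63270057} \approx 0.81559$)
$\frac{M + A{\left(-3 \right)}}{c - 18041} = \frac{\frac{51602614}{63270057} + 2 \left(-3\right) \left(-147 - 3\right)}{-45737 - 18041} = \frac{\frac{51602614}{63270057} + 2 \left(-3\right) \left(-150\right)}{-63778} = \left(\frac{51602614}{63270057} + 900\right) \left(- \frac{1}{63778}\right) = \frac{56994653914}{63270057} \left(- \frac{1}{63778}\right) = - \frac{2590666087}{183419895243}$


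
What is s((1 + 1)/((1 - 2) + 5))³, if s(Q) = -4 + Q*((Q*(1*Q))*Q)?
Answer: -250047/4096 ≈ -61.047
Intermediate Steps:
s(Q) = -4 + Q⁴ (s(Q) = -4 + Q*((Q*Q)*Q) = -4 + Q*(Q²*Q) = -4 + Q*Q³ = -4 + Q⁴)
s((1 + 1)/((1 - 2) + 5))³ = (-4 + ((1 + 1)/((1 - 2) + 5))⁴)³ = (-4 + (2/(-1 + 5))⁴)³ = (-4 + (2/4)⁴)³ = (-4 + (2*(¼))⁴)³ = (-4 + (½)⁴)³ = (-4 + 1/16)³ = (-63/16)³ = -250047/4096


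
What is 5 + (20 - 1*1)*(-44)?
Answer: -831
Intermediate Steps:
5 + (20 - 1*1)*(-44) = 5 + (20 - 1)*(-44) = 5 + 19*(-44) = 5 - 836 = -831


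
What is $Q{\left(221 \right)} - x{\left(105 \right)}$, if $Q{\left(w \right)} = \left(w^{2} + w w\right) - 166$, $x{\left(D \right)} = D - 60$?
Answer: $97471$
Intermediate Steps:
$x{\left(D \right)} = -60 + D$
$Q{\left(w \right)} = -166 + 2 w^{2}$ ($Q{\left(w \right)} = \left(w^{2} + w^{2}\right) - 166 = 2 w^{2} - 166 = -166 + 2 w^{2}$)
$Q{\left(221 \right)} - x{\left(105 \right)} = \left(-166 + 2 \cdot 221^{2}\right) - \left(-60 + 105\right) = \left(-166 + 2 \cdot 48841\right) - 45 = \left(-166 + 97682\right) - 45 = 97516 - 45 = 97471$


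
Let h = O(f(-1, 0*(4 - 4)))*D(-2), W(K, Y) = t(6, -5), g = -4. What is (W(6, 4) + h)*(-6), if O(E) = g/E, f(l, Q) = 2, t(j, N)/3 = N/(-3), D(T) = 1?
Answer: -18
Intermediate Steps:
t(j, N) = -N (t(j, N) = 3*(N/(-3)) = 3*(N*(-⅓)) = 3*(-N/3) = -N)
W(K, Y) = 5 (W(K, Y) = -1*(-5) = 5)
O(E) = -4/E
h = -2 (h = -4/2*1 = -4*½*1 = -2*1 = -2)
(W(6, 4) + h)*(-6) = (5 - 2)*(-6) = 3*(-6) = -18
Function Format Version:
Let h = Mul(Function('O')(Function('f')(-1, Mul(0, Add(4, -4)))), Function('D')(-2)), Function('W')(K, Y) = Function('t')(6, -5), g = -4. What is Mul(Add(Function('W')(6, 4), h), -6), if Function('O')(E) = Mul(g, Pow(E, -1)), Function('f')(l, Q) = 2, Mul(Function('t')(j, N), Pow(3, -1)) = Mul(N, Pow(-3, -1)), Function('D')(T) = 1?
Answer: -18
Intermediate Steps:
Function('t')(j, N) = Mul(-1, N) (Function('t')(j, N) = Mul(3, Mul(N, Pow(-3, -1))) = Mul(3, Mul(N, Rational(-1, 3))) = Mul(3, Mul(Rational(-1, 3), N)) = Mul(-1, N))
Function('W')(K, Y) = 5 (Function('W')(K, Y) = Mul(-1, -5) = 5)
Function('O')(E) = Mul(-4, Pow(E, -1))
h = -2 (h = Mul(Mul(-4, Pow(2, -1)), 1) = Mul(Mul(-4, Rational(1, 2)), 1) = Mul(-2, 1) = -2)
Mul(Add(Function('W')(6, 4), h), -6) = Mul(Add(5, -2), -6) = Mul(3, -6) = -18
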